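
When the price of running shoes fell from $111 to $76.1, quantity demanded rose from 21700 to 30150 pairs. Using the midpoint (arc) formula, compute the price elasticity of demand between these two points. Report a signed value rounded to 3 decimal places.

-0.874

%ΔQ = (30150 − 21700) / [(21700 + 30150)/2] = 8450/25925 = 0.325940…
%ΔP = (76.1 − 111) / [(111 + 76.1)/2] = -34.9/93.55 = -0.373062…
Arc Ed = %ΔQ / %ΔP = (8450/25925) / (-34.9/93.55) = -0.87368…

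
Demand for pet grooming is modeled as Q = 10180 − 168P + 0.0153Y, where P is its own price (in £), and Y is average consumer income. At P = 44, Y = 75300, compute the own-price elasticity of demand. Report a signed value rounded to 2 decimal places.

At the given values, Q = 10180 − 168(44) + 0.0153(75300) = 3940.09.
∂Q/∂P = −168.
E = (-168) × (44/3940.09) = -1.8760…

-1.88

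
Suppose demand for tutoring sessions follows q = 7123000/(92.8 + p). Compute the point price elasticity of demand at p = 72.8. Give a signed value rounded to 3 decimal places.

dq/dp = −7123000/(92.8 + p)² = -259.742. At p = 72.8, q = 43013.3.
Ed = (dq/dp)·(p/q) = (-259.742) × (72.8/43013.3) = -0.43961…

-0.440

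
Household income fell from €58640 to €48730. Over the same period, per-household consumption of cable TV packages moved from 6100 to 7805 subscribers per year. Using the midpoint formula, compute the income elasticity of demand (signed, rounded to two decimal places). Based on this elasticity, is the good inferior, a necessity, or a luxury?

-1.33; inferior

%ΔQ = (7805 − 6100)/[( 6100 + 7805)/2] = 1705/6952.5 = 0.245235…
%ΔIncome = (48730 − 58640)/[( 58640 + 48730)/2] = -9910/53685 = -0.184595…
E_income = (1705/6952.5) / (-9910/53685) = -1.3285…
E_income < 0 ⇒ inferior good.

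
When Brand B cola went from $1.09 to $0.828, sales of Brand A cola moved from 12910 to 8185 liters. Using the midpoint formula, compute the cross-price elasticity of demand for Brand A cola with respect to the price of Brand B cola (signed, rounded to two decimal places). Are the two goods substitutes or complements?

1.64; substitutes

%ΔQ_{Brand A cola} = (8185 − 12910)/avg = -4725/10547.5 = -0.447973…
%ΔP_{Brand B cola} = (0.828 − 1.09)/avg = -0.262/0.959 = -0.273201…
E_cross = (-4725/10547.5) / (-0.262/0.959) = 1.6397…
E_cross > 0 ⇒ the goods are substitutes.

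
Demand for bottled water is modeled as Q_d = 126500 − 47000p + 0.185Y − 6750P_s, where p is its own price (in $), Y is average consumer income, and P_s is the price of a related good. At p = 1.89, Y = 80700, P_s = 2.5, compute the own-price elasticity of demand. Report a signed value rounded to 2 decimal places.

At the given values, Q_d = 126500 − 47000(1.89) + 0.185(80700) − 6750(2.5) = 35724.5.
∂Q_d/∂p = −47000.
E = (-47000) × (1.89/35724.5) = -2.4865…

-2.49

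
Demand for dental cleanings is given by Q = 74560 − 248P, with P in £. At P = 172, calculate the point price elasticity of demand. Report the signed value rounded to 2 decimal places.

-1.34

dQ/dP = −248. At P = 172, Q = 74560 − 248(172) = 31904.
Ed = (dQ/dP)·(P/Q) = −248 × (172/31904) = -1.3370…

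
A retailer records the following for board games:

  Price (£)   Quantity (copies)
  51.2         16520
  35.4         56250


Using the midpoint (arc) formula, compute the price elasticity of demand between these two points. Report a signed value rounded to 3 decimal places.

-2.992

%ΔQ = (56250 − 16520) / [(16520 + 56250)/2] = 39730/36385 = 1.091933…
%ΔP = (35.4 − 51.2) / [(51.2 + 35.4)/2] = -15.8/43.3 = -0.364896…
Arc Ed = %ΔQ / %ΔP = (39730/36385) / (-15.8/43.3) = -2.99245…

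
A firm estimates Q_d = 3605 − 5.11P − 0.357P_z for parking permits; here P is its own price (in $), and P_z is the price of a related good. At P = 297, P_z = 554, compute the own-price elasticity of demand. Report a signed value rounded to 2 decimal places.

At the given values, Q_d = 3605 − 5.11(297) − 0.357(554) = 1889.552.
∂Q_d/∂P = −5.11.
E = (-5.11) × (297/1889.552) = -0.8031…

-0.80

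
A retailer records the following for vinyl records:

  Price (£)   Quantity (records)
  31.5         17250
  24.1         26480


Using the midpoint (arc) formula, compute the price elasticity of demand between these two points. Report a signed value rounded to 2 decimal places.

-1.59

%ΔQ = (26480 − 17250) / [(17250 + 26480)/2] = 9230/21865 = 0.422135…
%ΔP = (24.1 − 31.5) / [(31.5 + 24.1)/2] = -7.4/27.8 = -0.266187…
Arc Ed = %ΔQ / %ΔP = (9230/21865) / (-7.4/27.8) = -1.5858…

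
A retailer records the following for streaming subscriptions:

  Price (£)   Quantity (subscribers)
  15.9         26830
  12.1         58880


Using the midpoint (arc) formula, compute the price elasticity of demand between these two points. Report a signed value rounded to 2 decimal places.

%ΔQ = (58880 − 26830) / [(26830 + 58880)/2] = 32050/42855 = 0.747870…
%ΔP = (12.1 − 15.9) / [(15.9 + 12.1)/2] = -3.8/14 = -0.271428…
Arc Ed = %ΔQ / %ΔP = (32050/42855) / (-3.8/14) = -2.7553…

-2.76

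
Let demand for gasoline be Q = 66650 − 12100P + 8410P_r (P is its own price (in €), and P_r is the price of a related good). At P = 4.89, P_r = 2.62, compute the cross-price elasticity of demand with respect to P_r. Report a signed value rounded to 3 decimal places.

0.747

At the given values, Q = 66650 − 12100(4.89) + 8410(2.62) = 29515.2.
∂Q/∂P_r = 8410.
E = (8410) × (2.62/29515.2) = 0.74653…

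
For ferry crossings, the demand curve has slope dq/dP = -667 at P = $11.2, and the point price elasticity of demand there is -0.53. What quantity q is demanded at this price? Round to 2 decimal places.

14095.09

Ed = (dq/dP)·(P/q) ⇒ q = (dq/dP)·P/Ed = (-667)·11.2/(-0.53) = 14095.0943…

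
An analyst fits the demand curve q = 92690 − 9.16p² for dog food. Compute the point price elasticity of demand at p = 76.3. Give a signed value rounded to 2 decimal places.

dq/dp = −2·9.16·p = -1397.816. At p = 76.3, q = 39363.3196.
Ed = (dq/dp)·(p/q) = (-1397.816) × (76.3/39363.3196) = -2.7094…

-2.71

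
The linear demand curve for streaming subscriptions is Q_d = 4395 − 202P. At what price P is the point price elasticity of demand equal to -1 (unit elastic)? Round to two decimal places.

Ed = −202P/(4395 − 202P). Set this equal to -1:
202P = 1·(4395 − 202P) ⇒ 202P(1 + 1) = 1·4395
P = 1·4395 / (202·2) = 10.8787…

10.88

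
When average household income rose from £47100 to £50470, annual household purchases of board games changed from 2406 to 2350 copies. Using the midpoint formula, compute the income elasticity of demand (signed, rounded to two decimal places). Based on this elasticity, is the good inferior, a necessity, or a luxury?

%ΔQ = (2350 − 2406)/[( 2406 + 2350)/2] = -56/2378 = -0.023549…
%ΔIncome = (50470 − 47100)/[( 47100 + 50470)/2] = 3370/48785 = 0.069078…
E_income = (-56/2378) / (3370/48785) = -0.3409…
E_income < 0 ⇒ inferior good.

-0.34; inferior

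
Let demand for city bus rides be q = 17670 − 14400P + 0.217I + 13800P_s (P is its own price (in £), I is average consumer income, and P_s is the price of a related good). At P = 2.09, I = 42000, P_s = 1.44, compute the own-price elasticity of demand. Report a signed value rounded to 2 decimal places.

At the given values, q = 17670 − 14400(2.09) + 0.217(42000) + 13800(1.44) = 16560.
∂q/∂P = −14400.
E = (-14400) × (2.09/16560) = -1.8173…

-1.82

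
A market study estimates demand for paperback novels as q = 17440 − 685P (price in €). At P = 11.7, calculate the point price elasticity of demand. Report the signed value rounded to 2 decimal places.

dq/dP = −685. At P = 11.7, q = 17440 − 685(11.7) = 9425.5.
Ed = (dq/dP)·(P/q) = −685 × (11.7/9425.5) = -0.8502…

-0.85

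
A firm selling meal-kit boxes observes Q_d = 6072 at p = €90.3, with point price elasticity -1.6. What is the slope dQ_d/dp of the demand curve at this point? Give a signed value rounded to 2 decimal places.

-107.59

Ed = (dQ_d/dp)·(p/Q_d) ⇒ dQ_d/dp = Ed·Q_d/p = (-1.6)·6072/90.3 = -107.5880…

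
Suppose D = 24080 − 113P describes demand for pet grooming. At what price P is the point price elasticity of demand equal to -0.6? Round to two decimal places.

Ed = −113P/(24080 − 113P). Set this equal to -0.6:
113P = 0.6·(24080 − 113P) ⇒ 113P(1 + 0.6) = 0.6·24080
P = 0.6·24080 / (113·1.6) = 79.9115…

79.91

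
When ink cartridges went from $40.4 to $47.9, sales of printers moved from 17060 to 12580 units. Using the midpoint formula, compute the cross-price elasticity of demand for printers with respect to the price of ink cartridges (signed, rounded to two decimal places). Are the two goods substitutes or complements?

%ΔQ_{printers} = (12580 − 17060)/avg = -4480/14820 = -0.302294…
%ΔP_{ink cartridges} = (47.9 − 40.4)/avg = 7.5/44.15 = 0.169875…
E_cross = (-4480/14820) / (7.5/44.15) = -1.7795…
E_cross < 0 ⇒ the goods are complements.

-1.78; complements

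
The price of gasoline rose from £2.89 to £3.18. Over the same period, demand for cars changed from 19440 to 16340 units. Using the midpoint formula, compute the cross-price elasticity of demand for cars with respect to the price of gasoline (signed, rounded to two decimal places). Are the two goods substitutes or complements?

%ΔQ_{cars} = (16340 − 19440)/avg = -3100/17890 = -0.173281…
%ΔP_{gasoline} = (3.18 − 2.89)/avg = 0.29/3.035 = 0.095551…
E_cross = (-3100/17890) / (0.29/3.035) = -1.8134…
E_cross < 0 ⇒ the goods are complements.

-1.81; complements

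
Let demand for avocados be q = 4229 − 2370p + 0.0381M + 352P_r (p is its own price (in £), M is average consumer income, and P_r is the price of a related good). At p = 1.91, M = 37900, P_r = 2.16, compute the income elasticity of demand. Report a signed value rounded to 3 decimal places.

0.757

At the given values, q = 4229 − 2370(1.91) + 0.0381(37900) + 352(2.16) = 1906.61.
∂q/∂M = 0.0381.
E = (0.0381) × (37900/1906.61) = 0.75735…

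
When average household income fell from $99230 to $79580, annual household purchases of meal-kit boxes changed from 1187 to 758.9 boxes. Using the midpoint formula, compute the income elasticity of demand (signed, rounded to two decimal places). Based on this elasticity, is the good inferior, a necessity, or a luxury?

2.00; luxury

%ΔQ = (758.9 − 1187)/[( 1187 + 758.9)/2] = -428.1/972.95 = -0.440002…
%ΔIncome = (79580 − 99230)/[( 99230 + 79580)/2] = -19650/89405 = -0.219786…
E_income = (-428.1/972.95) / (-19650/89405) = 2.0019…
E_income > 1 ⇒ normal good, luxury.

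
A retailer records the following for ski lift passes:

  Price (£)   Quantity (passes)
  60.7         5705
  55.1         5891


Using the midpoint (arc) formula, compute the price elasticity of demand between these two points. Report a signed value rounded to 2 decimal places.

-0.33

%ΔQ = (5891 − 5705) / [(5705 + 5891)/2] = 186/5798 = 0.032080…
%ΔP = (55.1 − 60.7) / [(60.7 + 55.1)/2] = -5.6/57.9 = -0.096718…
Arc Ed = %ΔQ / %ΔP = (186/5798) / (-5.6/57.9) = -0.3316…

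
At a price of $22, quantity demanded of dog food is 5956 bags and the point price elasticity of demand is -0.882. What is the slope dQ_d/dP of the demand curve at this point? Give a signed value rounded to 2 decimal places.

-238.78

Ed = (dQ_d/dP)·(P/Q_d) ⇒ dQ_d/dP = Ed·Q_d/P = (-0.882)·5956/22 = -238.7814…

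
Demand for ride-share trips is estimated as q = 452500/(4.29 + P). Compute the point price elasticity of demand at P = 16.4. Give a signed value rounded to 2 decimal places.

dq/dP = −452500/(4.29 + P)² = -1057.06. At P = 16.4, q = 21870.5.
Ed = (dq/dP)·(P/q) = (-1057.06) × (16.4/21870.5) = -0.7926…

-0.79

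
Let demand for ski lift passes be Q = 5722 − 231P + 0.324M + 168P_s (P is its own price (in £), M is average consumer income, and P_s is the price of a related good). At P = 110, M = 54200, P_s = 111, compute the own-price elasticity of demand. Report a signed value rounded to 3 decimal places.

-1.538

At the given values, Q = 5722 − 231(110) + 0.324(54200) + 168(111) = 16520.8.
∂Q/∂P = −231.
E = (-231) × (110/16520.8) = -1.53806…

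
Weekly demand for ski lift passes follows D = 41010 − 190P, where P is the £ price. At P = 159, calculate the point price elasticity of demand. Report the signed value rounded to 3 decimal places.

dD/dP = −190. At P = 159, D = 41010 − 190(159) = 10800.
Ed = (dD/dP)·(P/D) = −190 × (159/10800) = -2.79722…

-2.797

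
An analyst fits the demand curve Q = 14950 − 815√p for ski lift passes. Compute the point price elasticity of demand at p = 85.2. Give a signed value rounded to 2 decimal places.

-0.51

dQ/dp = −815/(2√p) = -44.1477. At p = 85.2, Q = 7427.24.
Ed = (dQ/dp)·(p/Q) = (-44.1477) × (85.2/7427.24) = -0.5064…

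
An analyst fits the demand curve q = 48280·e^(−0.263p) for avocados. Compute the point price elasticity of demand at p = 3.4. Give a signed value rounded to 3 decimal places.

-0.894

dq/dp = −0.263·q = -5192.5. At p = 3.4, q = 19743.4.
Ed = (dq/dp)·(p/q) = (-5192.5) × (3.4/19743.4) = -0.8942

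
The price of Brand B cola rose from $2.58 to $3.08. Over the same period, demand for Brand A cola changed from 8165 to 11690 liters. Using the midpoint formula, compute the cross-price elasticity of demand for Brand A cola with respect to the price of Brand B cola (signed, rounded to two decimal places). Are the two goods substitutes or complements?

%ΔQ_{Brand A cola} = (11690 − 8165)/avg = 3525/9927.5 = 0.355074…
%ΔP_{Brand B cola} = (3.08 − 2.58)/avg = 0.5/2.83 = 0.176678…
E_cross = (3525/9927.5) / (0.5/2.83) = 2.0097…
E_cross > 0 ⇒ the goods are substitutes.

2.01; substitutes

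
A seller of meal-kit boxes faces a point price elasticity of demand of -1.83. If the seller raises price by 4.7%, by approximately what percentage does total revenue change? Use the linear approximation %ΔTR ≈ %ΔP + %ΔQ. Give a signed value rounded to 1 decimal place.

-3.9%

%ΔQ ≈ Ed × %ΔP = (-1.83) × (+4.7%) = -8.6010%
%ΔTR ≈ %ΔP + %ΔQ = (+4.7%) + (-8.6010%) = -3.9010%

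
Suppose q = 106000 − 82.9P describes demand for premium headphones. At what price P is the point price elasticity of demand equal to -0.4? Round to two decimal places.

365.33

Ed = −82.9P/(106000 − 82.9P). Set this equal to -0.4:
82.9P = 0.4·(106000 − 82.9P) ⇒ 82.9P(1 + 0.4) = 0.4·106000
P = 0.4·106000 / (82.9·1.4) = 365.3282…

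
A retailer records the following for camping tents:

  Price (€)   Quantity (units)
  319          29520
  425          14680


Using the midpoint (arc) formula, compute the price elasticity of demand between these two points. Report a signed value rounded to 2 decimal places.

-2.36

%ΔQ = (14680 − 29520) / [(29520 + 14680)/2] = -14840/22100 = -0.671493…
%ΔP = (425 − 319) / [(319 + 425)/2] = 106/372 = 0.284946…
Arc Ed = %ΔQ / %ΔP = (-14840/22100) / (106/372) = -2.3565…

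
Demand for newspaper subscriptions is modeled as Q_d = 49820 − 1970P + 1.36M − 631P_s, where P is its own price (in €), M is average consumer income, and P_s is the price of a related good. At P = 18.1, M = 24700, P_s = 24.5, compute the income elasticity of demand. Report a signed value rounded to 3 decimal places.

1.040

At the given values, Q_d = 49820 − 1970(18.1) + 1.36(24700) − 631(24.5) = 32295.5.
∂Q_d/∂M = 1.36.
E = (1.36) × (24700/32295.5) = 1.04014…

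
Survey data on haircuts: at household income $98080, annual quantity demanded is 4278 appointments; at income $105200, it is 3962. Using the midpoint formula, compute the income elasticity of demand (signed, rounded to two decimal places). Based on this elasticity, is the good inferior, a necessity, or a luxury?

%ΔQ = (3962 − 4278)/[( 4278 + 3962)/2] = -316/4120 = -0.076699…
%ΔIncome = (105200 − 98080)/[( 98080 + 105200)/2] = 7120/101640 = 0.070051…
E_income = (-316/4120) / (7120/101640) = -1.0949…
E_income < 0 ⇒ inferior good.

-1.09; inferior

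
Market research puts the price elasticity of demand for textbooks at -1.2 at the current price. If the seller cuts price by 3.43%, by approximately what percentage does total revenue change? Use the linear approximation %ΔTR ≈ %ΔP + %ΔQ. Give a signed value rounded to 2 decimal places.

+0.69%

%ΔQ ≈ Ed × %ΔP = (-1.2) × (-3.43%) = +4.1160%
%ΔTR ≈ %ΔP + %ΔQ = (-3.43%) + (+4.1160%) = +0.6860%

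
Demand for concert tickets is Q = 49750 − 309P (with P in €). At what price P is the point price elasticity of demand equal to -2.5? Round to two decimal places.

Ed = −309P/(49750 − 309P). Set this equal to -2.5:
309P = 2.5·(49750 − 309P) ⇒ 309P(1 + 2.5) = 2.5·49750
P = 2.5·49750 / (309·3.5) = 115.0023…

115.00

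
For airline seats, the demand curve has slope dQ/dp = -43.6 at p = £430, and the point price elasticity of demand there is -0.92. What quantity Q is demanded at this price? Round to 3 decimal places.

20378.261

Ed = (dQ/dp)·(p/Q) ⇒ Q = (dQ/dp)·p/Ed = (-43.6)·430/(-0.92) = 20378.26086…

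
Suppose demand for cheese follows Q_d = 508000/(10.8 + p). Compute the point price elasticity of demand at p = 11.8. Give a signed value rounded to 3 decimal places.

-0.522

dQ_d/dp = −508000/(10.8 + p)² = -994.596. At p = 11.8, Q_d = 22477.9.
Ed = (dQ_d/dp)·(p/Q_d) = (-994.596) × (11.8/22477.9) = -0.52212…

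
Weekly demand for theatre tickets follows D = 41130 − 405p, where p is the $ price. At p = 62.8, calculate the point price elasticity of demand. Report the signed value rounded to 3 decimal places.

-1.620

dD/dp = −405. At p = 62.8, D = 41130 − 405(62.8) = 15696.
Ed = (dD/dp)·(p/D) = −405 × (62.8/15696) = -1.62041…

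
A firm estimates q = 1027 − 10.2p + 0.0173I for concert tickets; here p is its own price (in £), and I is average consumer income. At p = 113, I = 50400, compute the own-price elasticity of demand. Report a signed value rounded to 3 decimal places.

-1.544

At the given values, q = 1027 − 10.2(113) + 0.0173(50400) = 746.32.
∂q/∂p = −10.2.
E = (-10.2) × (113/746.32) = -1.54437…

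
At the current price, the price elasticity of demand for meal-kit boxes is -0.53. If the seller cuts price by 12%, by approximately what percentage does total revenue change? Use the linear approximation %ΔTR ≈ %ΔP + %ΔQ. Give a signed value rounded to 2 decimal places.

%ΔQ ≈ Ed × %ΔP = (-0.53) × (-12%) = +6.3600%
%ΔTR ≈ %ΔP + %ΔQ = (-12%) + (+6.3600%) = -5.6400%

-5.64%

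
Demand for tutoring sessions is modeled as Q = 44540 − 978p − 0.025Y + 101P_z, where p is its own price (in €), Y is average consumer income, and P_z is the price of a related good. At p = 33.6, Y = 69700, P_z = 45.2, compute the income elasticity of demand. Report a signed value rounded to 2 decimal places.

-0.12

At the given values, Q = 44540 − 978(33.6) − 0.025(69700) + 101(45.2) = 14501.9.
∂Q/∂Y = -0.025.
E = (-0.025) × (69700/14501.9) = -0.1201…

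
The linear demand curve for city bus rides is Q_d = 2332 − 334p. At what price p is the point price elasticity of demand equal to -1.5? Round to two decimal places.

4.19

Ed = −334p/(2332 − 334p). Set this equal to -1.5:
334p = 1.5·(2332 − 334p) ⇒ 334p(1 + 1.5) = 1.5·2332
p = 1.5·2332 / (334·2.5) = 4.1892…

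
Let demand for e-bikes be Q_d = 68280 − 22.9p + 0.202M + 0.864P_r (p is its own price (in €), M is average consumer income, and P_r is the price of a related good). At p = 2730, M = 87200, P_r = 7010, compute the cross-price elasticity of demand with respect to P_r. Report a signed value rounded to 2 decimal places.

At the given values, Q_d = 68280 − 22.9(2730) + 0.202(87200) + 0.864(7010) = 29434.04.
∂Q_d/∂P_r = 0.864.
E = (0.864) × (7010/29434.04) = 0.2057…

0.21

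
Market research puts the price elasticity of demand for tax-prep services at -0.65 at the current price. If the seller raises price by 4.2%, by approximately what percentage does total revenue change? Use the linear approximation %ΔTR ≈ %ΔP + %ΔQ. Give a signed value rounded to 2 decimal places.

+1.47%

%ΔQ ≈ Ed × %ΔP = (-0.65) × (+4.2%) = -2.7300%
%ΔTR ≈ %ΔP + %ΔQ = (+4.2%) + (-2.7300%) = +1.4700%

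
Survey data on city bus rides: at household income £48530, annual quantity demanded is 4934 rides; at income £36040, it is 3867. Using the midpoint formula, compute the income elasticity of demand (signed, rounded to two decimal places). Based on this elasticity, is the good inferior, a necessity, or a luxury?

%ΔQ = (3867 − 4934)/[( 4934 + 3867)/2] = -1067/4400.5 = -0.242472…
%ΔIncome = (36040 − 48530)/[( 48530 + 36040)/2] = -12490/42285 = -0.295376…
E_income = (-1067/4400.5) / (-12490/42285) = 0.8208…
0 < E_income < 1 ⇒ normal good, necessity.

0.82; necessity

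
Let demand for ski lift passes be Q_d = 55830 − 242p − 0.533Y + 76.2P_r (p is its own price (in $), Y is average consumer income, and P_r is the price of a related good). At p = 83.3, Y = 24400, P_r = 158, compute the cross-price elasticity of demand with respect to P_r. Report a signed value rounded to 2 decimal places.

At the given values, Q_d = 55830 − 242(83.3) − 0.533(24400) + 76.2(158) = 34705.8.
∂Q_d/∂P_r = 76.2.
E = (76.2) × (158/34705.8) = 0.3469…

0.35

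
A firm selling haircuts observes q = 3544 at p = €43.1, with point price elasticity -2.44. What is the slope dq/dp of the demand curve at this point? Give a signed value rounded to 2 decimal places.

Ed = (dq/dp)·(p/q) ⇒ dq/dp = Ed·q/p = (-2.44)·3544/43.1 = -200.6348…

-200.63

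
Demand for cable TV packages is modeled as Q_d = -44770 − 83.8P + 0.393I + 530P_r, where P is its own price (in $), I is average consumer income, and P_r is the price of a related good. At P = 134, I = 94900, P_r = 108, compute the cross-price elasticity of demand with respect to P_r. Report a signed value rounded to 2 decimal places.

At the given values, Q_d = -44770 − 83.8(134) + 0.393(94900) + 530(108) = 38536.5.
∂Q_d/∂P_r = 530.
E = (530) × (108/38536.5) = 1.4853…

1.49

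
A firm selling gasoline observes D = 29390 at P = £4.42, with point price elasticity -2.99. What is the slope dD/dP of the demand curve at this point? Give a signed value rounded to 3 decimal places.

-19881.471

Ed = (dD/dP)·(P/D) ⇒ dD/dP = Ed·D/P = (-2.99)·29390/4.42 = -19881.47058…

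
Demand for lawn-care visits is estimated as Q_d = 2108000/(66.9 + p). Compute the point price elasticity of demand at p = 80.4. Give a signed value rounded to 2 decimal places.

-0.55

dQ_d/dp = −2108000/(66.9 + p)² = -97.155. At p = 80.4, Q_d = 14310.9.
Ed = (dQ_d/dp)·(p/Q_d) = (-97.155) × (80.4/14310.9) = -0.5458…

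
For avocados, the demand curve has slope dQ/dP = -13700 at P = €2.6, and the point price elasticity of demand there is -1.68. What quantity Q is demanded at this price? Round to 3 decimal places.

21202.381

Ed = (dQ/dP)·(P/Q) ⇒ Q = (dQ/dP)·P/Ed = (-13700)·2.6/(-1.68) = 21202.38095…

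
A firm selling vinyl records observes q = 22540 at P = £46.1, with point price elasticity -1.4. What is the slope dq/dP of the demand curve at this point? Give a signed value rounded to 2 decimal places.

Ed = (dq/dP)·(P/q) ⇒ dq/dP = Ed·q/P = (-1.4)·22540/46.1 = -684.5119…

-684.51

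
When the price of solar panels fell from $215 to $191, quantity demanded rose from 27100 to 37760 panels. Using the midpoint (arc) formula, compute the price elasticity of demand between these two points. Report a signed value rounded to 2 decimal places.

%ΔQ = (37760 − 27100) / [(27100 + 37760)/2] = 10660/32430 = 0.328707…
%ΔP = (191 − 215) / [(215 + 191)/2] = -24/203 = -0.118226…
Arc Ed = %ΔQ / %ΔP = (10660/32430) / (-24/203) = -2.7803…

-2.78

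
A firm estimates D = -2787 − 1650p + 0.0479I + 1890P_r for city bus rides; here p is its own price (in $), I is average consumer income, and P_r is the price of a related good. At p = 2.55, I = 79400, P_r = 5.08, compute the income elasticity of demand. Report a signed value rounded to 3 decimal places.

0.593

At the given values, D = -2787 − 1650(2.55) + 0.0479(79400) + 1890(5.08) = 6409.96.
∂D/∂I = 0.0479.
E = (0.0479) × (79400/6409.96) = 0.59333…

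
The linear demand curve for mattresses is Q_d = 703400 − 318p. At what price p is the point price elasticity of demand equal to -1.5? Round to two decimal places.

Ed = −318p/(703400 − 318p). Set this equal to -1.5:
318p = 1.5·(703400 − 318p) ⇒ 318p(1 + 1.5) = 1.5·703400
p = 1.5·703400 / (318·2.5) = 1327.1698…

1327.17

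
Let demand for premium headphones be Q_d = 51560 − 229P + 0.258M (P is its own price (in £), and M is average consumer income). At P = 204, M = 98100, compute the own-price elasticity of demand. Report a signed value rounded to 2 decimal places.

At the given values, Q_d = 51560 − 229(204) + 0.258(98100) = 30153.8.
∂Q_d/∂P = −229.
E = (-229) × (204/30153.8) = -1.5492…

-1.55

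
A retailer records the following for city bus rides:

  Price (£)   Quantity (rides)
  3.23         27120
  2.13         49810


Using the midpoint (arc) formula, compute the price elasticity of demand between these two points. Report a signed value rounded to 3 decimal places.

%ΔQ = (49810 − 27120) / [(27120 + 49810)/2] = 22690/38465 = 0.589886…
%ΔP = (2.13 − 3.23) / [(3.23 + 2.13)/2] = -1.1/2.68 = -0.410447…
Arc Ed = %ΔQ / %ΔP = (22690/38465) / (-1.1/2.68) = -1.43717…

-1.437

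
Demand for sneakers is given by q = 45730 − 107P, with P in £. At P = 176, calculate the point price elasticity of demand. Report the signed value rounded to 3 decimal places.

dq/dP = −107. At P = 176, q = 45730 − 107(176) = 26898.
Ed = (dq/dP)·(P/q) = −107 × (176/26898) = -0.70012…

-0.700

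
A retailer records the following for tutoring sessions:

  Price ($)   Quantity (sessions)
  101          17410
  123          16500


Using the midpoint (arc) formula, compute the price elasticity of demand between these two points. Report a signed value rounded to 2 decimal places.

%ΔQ = (16500 − 17410) / [(17410 + 16500)/2] = -910/16955 = -0.053671…
%ΔP = (123 − 101) / [(101 + 123)/2] = 22/112 = 0.196428…
Arc Ed = %ΔQ / %ΔP = (-910/16955) / (22/112) = -0.2732…

-0.27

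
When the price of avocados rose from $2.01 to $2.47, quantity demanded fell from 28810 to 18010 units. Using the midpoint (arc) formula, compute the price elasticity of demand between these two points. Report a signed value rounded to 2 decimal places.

-2.25

%ΔQ = (18010 − 28810) / [(28810 + 18010)/2] = -10800/23410 = -0.461341…
%ΔP = (2.47 − 2.01) / [(2.01 + 2.47)/2] = 0.46/2.24 = 0.205357…
Arc Ed = %ΔQ / %ΔP = (-10800/23410) / (0.46/2.24) = -2.2465…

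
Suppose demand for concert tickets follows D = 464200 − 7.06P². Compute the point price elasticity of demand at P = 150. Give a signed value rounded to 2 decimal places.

dD/dP = −2·7.06·P = -2118. At P = 150, D = 305350.
Ed = (dD/dP)·(P/D) = (-2118) × (150/305350) = -1.0404…

-1.04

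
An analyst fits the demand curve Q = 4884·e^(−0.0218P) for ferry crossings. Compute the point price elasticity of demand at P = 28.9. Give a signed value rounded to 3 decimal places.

-0.630

dQ/dP = −0.0218·Q = -56.7046. At P = 28.9, Q = 2601.13.
Ed = (dQ/dP)·(P/Q) = (-56.7046) × (28.9/2601.13) = -0.63002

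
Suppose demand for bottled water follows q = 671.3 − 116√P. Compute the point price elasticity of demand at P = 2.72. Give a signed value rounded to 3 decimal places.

-0.199

dq/dP = −116/(2√P) = -35.1677. At P = 2.72, q = 479.988.
Ed = (dq/dP)·(P/q) = (-35.1677) × (2.72/479.988) = -0.19928…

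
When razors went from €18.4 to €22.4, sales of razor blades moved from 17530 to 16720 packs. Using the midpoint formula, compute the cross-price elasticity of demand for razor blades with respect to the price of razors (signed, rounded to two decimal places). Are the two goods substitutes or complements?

%ΔQ_{razor blades} = (16720 − 17530)/avg = -810/17125 = -0.047299…
%ΔP_{razors} = (22.4 − 18.4)/avg = 4/20.4 = 0.196078…
E_cross = (-810/17125) / (4/20.4) = -0.2412…
E_cross < 0 ⇒ the goods are complements.

-0.24; complements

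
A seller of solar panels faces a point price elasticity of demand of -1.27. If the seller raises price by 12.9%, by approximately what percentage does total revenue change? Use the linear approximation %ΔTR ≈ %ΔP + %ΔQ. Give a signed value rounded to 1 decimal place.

-3.5%

%ΔQ ≈ Ed × %ΔP = (-1.27) × (+12.9%) = -16.3830%
%ΔTR ≈ %ΔP + %ΔQ = (+12.9%) + (-16.3830%) = -3.4830%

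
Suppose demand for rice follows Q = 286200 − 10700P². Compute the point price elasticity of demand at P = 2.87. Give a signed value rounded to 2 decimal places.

dQ/dP = −2·10700·P = -61418. At P = 2.87, Q = 198065.17.
Ed = (dQ/dP)·(P/Q) = (-61418) × (2.87/198065.17) = -0.8899…

-0.89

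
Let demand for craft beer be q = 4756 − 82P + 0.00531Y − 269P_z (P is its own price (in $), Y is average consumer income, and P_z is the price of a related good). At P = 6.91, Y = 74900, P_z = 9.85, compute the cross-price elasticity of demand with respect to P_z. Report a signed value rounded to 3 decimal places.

At the given values, q = 4756 − 82(6.91) + 0.00531(74900) − 269(9.85) = 1937.449.
∂q/∂P_z = -269.
E = (-269) × (9.85/1937.449) = -1.36759…

-1.368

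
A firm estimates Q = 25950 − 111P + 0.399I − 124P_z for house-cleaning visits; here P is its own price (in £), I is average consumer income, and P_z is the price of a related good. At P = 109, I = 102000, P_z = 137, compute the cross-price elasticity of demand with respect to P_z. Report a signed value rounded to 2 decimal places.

At the given values, Q = 25950 − 111(109) + 0.399(102000) − 124(137) = 37561.
∂Q/∂P_z = -124.
E = (-124) × (137/37561) = -0.4522…

-0.45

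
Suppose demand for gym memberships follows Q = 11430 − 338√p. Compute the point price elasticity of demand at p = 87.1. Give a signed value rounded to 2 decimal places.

dQ/dp = −338/(2√p) = -18.1083. At p = 87.1, Q = 8275.53.
Ed = (dQ/dp)·(p/Q) = (-18.1083) × (87.1/8275.53) = -0.1905…

-0.19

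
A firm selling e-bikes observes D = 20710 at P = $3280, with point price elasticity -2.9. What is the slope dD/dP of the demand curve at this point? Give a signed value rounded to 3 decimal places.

Ed = (dD/dP)·(P/D) ⇒ dD/dP = Ed·D/P = (-2.9)·20710/3280 = -18.31067…

-18.311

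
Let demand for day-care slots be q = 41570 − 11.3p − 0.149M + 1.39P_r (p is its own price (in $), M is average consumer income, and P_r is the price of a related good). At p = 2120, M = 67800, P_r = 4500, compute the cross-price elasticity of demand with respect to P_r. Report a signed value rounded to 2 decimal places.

0.45

At the given values, q = 41570 − 11.3(2120) − 0.149(67800) + 1.39(4500) = 13766.8.
∂q/∂P_r = 1.39.
E = (1.39) × (4500/13766.8) = 0.4543…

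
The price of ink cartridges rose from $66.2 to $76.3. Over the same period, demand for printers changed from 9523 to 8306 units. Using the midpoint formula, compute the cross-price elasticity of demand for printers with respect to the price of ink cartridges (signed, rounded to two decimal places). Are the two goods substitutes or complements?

%ΔQ_{printers} = (8306 − 9523)/avg = -1217/8914.5 = -0.136519…
%ΔP_{ink cartridges} = (76.3 − 66.2)/avg = 10.1/71.25 = 0.141754…
E_cross = (-1217/8914.5) / (10.1/71.25) = -0.9630…
E_cross < 0 ⇒ the goods are complements.

-0.96; complements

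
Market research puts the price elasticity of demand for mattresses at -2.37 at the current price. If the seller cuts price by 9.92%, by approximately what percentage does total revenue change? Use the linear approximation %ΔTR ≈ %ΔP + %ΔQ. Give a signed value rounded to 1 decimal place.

+13.6%

%ΔQ ≈ Ed × %ΔP = (-2.37) × (-9.92%) = +23.5104%
%ΔTR ≈ %ΔP + %ΔQ = (-9.92%) + (+23.5104%) = +13.5904%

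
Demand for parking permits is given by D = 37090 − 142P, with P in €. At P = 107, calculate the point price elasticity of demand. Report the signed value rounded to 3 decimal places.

dD/dP = −142. At P = 107, D = 37090 − 142(107) = 21896.
Ed = (dD/dP)·(P/D) = −142 × (107/21896) = -0.69391…

-0.694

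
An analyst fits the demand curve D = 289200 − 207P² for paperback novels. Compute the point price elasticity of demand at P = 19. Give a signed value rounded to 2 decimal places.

dD/dP = −2·207·P = -7866. At P = 19, D = 214473.
Ed = (dD/dP)·(P/D) = (-7866) × (19/214473) = -0.6968…

-0.70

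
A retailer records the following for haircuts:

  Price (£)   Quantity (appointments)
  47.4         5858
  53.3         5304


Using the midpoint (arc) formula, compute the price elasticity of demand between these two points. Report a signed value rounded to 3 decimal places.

-0.847

%ΔQ = (5304 − 5858) / [(5858 + 5304)/2] = -554/5581 = -0.099265…
%ΔP = (53.3 − 47.4) / [(47.4 + 53.3)/2] = 5.9/50.35 = 0.117179…
Arc Ed = %ΔQ / %ΔP = (-554/5581) / (5.9/50.35) = -0.84712…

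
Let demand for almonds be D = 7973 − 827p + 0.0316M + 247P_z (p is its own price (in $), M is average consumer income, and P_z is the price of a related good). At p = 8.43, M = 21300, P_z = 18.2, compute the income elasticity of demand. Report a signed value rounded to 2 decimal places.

0.11

At the given values, D = 7973 − 827(8.43) + 0.0316(21300) + 247(18.2) = 6169.87.
∂D/∂M = 0.0316.
E = (0.0316) × (21300/6169.87) = 0.1090…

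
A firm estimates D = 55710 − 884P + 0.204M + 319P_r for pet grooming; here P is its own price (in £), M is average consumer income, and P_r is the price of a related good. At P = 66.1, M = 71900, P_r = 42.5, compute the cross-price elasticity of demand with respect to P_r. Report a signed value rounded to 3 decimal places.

0.532

At the given values, D = 55710 − 884(66.1) + 0.204(71900) + 319(42.5) = 25502.7.
∂D/∂P_r = 319.
E = (319) × (42.5/25502.7) = 0.53161…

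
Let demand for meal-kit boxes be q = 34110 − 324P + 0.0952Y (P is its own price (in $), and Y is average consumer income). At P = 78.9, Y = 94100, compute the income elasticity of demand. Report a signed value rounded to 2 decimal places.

0.51

At the given values, q = 34110 − 324(78.9) + 0.0952(94100) = 17504.72.
∂q/∂Y = 0.0952.
E = (0.0952) × (94100/17504.72) = 0.5117…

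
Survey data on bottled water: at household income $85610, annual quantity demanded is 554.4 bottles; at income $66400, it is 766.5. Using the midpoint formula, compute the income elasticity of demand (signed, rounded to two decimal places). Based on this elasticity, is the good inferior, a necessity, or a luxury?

%ΔQ = (766.5 − 554.4)/[( 554.4 + 766.5)/2] = 212.1/660.45 = 0.321144…
%ΔIncome = (66400 − 85610)/[( 85610 + 66400)/2] = -19210/76005 = -0.252746…
E_income = (212.1/660.45) / (-19210/76005) = -1.2706…
E_income < 0 ⇒ inferior good.

-1.27; inferior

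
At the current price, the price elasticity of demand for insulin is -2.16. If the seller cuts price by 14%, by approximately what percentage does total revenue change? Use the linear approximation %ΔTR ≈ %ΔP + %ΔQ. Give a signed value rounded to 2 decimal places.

%ΔQ ≈ Ed × %ΔP = (-2.16) × (-14%) = +30.2400%
%ΔTR ≈ %ΔP + %ΔQ = (-14%) + (+30.2400%) = +16.2400%

+16.24%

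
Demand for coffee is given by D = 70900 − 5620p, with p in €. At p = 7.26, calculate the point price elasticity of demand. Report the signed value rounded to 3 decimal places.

-1.356

dD/dp = −5620. At p = 7.26, D = 70900 − 5620(7.26) = 30098.8.
Ed = (dD/dp)·(p/D) = −5620 × (7.26/30098.8) = -1.35557…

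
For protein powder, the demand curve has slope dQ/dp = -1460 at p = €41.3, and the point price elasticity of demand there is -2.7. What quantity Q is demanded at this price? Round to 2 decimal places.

Ed = (dQ/dp)·(p/Q) ⇒ Q = (dQ/dp)·p/Ed = (-1460)·41.3/(-2.7) = 22332.5925…

22332.59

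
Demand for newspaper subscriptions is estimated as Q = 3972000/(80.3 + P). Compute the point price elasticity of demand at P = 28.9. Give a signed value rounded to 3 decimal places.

-0.265

dQ/dP = −3972000/(80.3 + P)² = -333.092. At P = 28.9, Q = 36373.6.
Ed = (dQ/dP)·(P/Q) = (-333.092) × (28.9/36373.6) = -0.26465…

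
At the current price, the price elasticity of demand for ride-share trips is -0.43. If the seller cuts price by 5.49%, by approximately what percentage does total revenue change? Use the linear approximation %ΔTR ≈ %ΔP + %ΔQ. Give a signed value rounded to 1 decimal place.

%ΔQ ≈ Ed × %ΔP = (-0.43) × (-5.49%) = +2.3607%
%ΔTR ≈ %ΔP + %ΔQ = (-5.49%) + (+2.3607%) = -3.1293%

-3.1%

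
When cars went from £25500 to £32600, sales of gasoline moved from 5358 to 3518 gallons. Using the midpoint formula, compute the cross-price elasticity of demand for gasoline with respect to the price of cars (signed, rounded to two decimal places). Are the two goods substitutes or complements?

%ΔQ_{gasoline} = (3518 − 5358)/avg = -1840/4438 = -0.414601…
%ΔP_{cars} = (32600 − 25500)/avg = 7100/29050 = 0.244406…
E_cross = (-1840/4438) / (7100/29050) = -1.6963…
E_cross < 0 ⇒ the goods are complements.

-1.70; complements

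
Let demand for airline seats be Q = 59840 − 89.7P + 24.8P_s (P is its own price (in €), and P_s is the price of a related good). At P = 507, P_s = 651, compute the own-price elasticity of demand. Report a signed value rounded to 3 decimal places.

-1.491

At the given values, Q = 59840 − 89.7(507) + 24.8(651) = 30506.9.
∂Q/∂P = −89.7.
E = (-89.7) × (507/30506.9) = -1.49074…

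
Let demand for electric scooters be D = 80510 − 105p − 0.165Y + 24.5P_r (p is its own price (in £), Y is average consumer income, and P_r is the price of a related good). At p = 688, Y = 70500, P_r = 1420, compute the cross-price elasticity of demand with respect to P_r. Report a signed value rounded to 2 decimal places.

At the given values, D = 80510 − 105(688) − 0.165(70500) + 24.5(1420) = 31427.5.
∂D/∂P_r = 24.5.
E = (24.5) × (1420/31427.5) = 1.1069…

1.11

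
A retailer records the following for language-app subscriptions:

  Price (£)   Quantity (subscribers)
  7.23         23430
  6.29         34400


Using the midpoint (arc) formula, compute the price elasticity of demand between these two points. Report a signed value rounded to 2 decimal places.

-2.73

%ΔQ = (34400 − 23430) / [(23430 + 34400)/2] = 10970/28915 = 0.379387…
%ΔP = (6.29 − 7.23) / [(7.23 + 6.29)/2] = -0.94/6.76 = -0.139053…
Arc Ed = %ΔQ / %ΔP = (10970/28915) / (-0.94/6.76) = -2.7283…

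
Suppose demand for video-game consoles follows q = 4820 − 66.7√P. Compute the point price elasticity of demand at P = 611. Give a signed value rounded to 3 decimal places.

dq/dP = −66.7/(2√P) = -1.3492. At P = 611, q = 3171.28.
Ed = (dq/dP)·(P/q) = (-1.3492) × (611/3171.28) = -0.25994…

-0.260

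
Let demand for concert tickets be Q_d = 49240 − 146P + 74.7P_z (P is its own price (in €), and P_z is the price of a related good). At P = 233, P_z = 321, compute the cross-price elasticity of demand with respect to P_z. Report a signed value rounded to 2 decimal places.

At the given values, Q_d = 49240 − 146(233) + 74.7(321) = 39200.7.
∂Q_d/∂P_z = 74.7.
E = (74.7) × (321/39200.7) = 0.6116…

0.61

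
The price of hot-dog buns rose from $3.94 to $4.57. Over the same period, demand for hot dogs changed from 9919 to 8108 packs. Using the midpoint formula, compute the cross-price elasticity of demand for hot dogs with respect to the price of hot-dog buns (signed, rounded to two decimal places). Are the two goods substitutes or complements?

%ΔQ_{hot dogs} = (8108 − 9919)/avg = -1811/9013.5 = -0.200920…
%ΔP_{hot-dog buns} = (4.57 − 3.94)/avg = 0.63/4.255 = 0.148061…
E_cross = (-1811/9013.5) / (0.63/4.255) = -1.3570…
E_cross < 0 ⇒ the goods are complements.

-1.36; complements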